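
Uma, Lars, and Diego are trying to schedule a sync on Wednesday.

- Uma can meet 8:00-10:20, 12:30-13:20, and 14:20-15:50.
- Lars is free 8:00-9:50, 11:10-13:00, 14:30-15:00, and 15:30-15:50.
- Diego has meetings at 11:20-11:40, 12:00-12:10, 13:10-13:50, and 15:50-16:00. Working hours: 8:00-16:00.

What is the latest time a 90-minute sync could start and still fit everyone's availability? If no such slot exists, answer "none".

08:20

Diego free within 08:00–16:00: 08:00–11:20, 11:40–12:00, 12:10–13:10, 13:50–15:50.
Uma ∩ Lars: 08:00–09:50, 12:30–13:00, 14:30–15:00, 15:30–15:50.
Uma ∩ Lars ∩ Diego: 08:00–09:50, 12:30–13:00, 14:30–15:00, 15:30–15:50.
Windows ≥ 90 min: 08:00–09:50.
Latest start in the last window 08:00–09:50 is 09:50 − 90 min = 08:20.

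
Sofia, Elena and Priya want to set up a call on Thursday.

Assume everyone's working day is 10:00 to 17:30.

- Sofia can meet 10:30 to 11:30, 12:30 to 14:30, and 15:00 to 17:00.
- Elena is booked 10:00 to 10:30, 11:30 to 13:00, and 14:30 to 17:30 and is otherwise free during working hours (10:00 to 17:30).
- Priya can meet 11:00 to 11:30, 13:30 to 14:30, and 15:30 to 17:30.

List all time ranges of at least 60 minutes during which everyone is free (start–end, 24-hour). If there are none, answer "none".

Elena free within 10:00–17:30: 10:30–11:30, 13:00–14:30.
Sofia ∩ Elena: 10:30–11:30, 13:00–14:30.
Sofia ∩ Elena ∩ Priya: 11:00–11:30, 13:30–14:30.
Windows ≥ 60 min: 13:30–14:30.

13:30–14:30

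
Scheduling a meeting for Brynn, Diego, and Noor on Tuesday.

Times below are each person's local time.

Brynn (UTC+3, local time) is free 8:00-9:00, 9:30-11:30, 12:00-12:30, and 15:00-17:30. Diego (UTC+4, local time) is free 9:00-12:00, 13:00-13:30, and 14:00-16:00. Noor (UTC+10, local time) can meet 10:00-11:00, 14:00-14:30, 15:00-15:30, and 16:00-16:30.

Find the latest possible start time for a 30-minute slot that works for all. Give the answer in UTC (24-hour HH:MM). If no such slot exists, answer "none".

Brynn → UTC: 05:00–06:00, 06:30–08:30, 09:00–09:30, 12:00–14:30.
Diego → UTC: 05:00–08:00, 09:00–09:30, 10:00–12:00.
Noor → UTC: 00:00–01:00, 04:00–04:30, 05:00–05:30, 06:00–06:30.
Brynn ∩ Diego: 05:00–06:00, 06:30–08:00, 09:00–09:30.
Brynn ∩ Diego ∩ Noor: 05:00–05:30.
Windows ≥ 30 min: 05:00–05:30.
Latest start in the last window 05:00–05:30 is 05:30 − 30 min = 05:00.

05:00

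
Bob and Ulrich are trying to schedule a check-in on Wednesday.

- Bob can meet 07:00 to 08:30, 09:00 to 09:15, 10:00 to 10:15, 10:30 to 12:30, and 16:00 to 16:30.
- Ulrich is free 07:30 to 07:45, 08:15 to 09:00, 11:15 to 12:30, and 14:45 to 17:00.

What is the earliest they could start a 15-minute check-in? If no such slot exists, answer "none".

Bob ∩ Ulrich: 07:30–07:45, 08:15–08:30, 11:15–12:30, 16:00–16:30.
Windows ≥ 15 min: 07:30–07:45, 08:15–08:30, 11:15–12:30, 16:00–16:30.
Earliest such window starts at 07:30.

07:30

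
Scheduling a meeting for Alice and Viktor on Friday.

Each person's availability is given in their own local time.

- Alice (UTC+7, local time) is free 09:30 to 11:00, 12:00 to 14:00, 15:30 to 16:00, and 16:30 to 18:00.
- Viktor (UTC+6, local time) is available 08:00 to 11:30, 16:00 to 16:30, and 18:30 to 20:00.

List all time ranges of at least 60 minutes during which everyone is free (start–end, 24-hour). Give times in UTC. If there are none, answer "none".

Alice → UTC: 02:30–04:00, 05:00–07:00, 08:30–09:00, 09:30–11:00.
Viktor → UTC: 02:00–05:30, 10:00–10:30, 12:30–14:00.
Alice ∩ Viktor: 02:30–04:00, 05:00–05:30, 10:00–10:30.
Windows ≥ 60 min: 02:30–04:00.

02:30–04:00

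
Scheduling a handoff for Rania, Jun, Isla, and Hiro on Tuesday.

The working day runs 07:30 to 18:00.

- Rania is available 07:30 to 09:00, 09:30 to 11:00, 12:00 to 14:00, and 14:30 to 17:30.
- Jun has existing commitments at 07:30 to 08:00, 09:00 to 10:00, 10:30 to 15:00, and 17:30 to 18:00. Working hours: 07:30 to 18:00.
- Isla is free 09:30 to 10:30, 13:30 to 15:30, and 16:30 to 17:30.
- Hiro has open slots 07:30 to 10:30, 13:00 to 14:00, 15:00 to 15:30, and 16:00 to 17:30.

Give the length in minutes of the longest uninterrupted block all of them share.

Jun free within 07:30–18:00: 08:00–09:00, 10:00–10:30, 15:00–17:30.
Rania ∩ Jun: 08:00–09:00, 10:00–10:30, 15:00–17:30.
Rania ∩ Jun ∩ Isla: 10:00–10:30, 15:00–15:30, 16:30–17:30.
Rania ∩ Jun ∩ Isla ∩ Hiro: 10:00–10:30, 15:00–15:30, 16:30–17:30.
Common window lengths: 30, 30, 60 min; longest is 60.

60 minutes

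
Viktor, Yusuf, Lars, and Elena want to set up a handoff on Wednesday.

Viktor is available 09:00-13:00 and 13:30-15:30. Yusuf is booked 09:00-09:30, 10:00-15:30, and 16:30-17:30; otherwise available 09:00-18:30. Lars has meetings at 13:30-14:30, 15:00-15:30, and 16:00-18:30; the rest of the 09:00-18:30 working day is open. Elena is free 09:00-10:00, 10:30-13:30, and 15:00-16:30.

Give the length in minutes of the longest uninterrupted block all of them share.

Yusuf free within 09:00–18:30: 09:30–10:00, 15:30–16:30, 17:30–18:30.
Lars free within 09:00–18:30: 09:00–13:30, 14:30–15:00, 15:30–16:00.
Viktor ∩ Yusuf: 09:30–10:00.
Viktor ∩ Yusuf ∩ Lars: 09:30–10:00.
Viktor ∩ Yusuf ∩ Lars ∩ Elena: 09:30–10:00.
Single common window of 30 minutes.

30 minutes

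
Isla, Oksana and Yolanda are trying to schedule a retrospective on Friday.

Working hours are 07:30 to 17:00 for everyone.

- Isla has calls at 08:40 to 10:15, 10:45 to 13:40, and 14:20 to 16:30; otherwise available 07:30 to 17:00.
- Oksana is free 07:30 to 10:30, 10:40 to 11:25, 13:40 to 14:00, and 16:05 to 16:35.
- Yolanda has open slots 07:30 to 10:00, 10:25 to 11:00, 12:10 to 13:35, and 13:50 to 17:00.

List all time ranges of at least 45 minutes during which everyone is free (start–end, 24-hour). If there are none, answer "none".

07:30–08:40

Isla free within 07:30–17:00: 07:30–08:40, 10:15–10:45, 13:40–14:20, 16:30–17:00.
Isla ∩ Oksana: 07:30–08:40, 10:15–10:30, 10:40–10:45, 13:40–14:00, 16:30–16:35.
Isla ∩ Oksana ∩ Yolanda: 07:30–08:40, 10:25–10:30, 10:40–10:45, 13:50–14:00, 16:30–16:35.
Windows ≥ 45 min: 07:30–08:40.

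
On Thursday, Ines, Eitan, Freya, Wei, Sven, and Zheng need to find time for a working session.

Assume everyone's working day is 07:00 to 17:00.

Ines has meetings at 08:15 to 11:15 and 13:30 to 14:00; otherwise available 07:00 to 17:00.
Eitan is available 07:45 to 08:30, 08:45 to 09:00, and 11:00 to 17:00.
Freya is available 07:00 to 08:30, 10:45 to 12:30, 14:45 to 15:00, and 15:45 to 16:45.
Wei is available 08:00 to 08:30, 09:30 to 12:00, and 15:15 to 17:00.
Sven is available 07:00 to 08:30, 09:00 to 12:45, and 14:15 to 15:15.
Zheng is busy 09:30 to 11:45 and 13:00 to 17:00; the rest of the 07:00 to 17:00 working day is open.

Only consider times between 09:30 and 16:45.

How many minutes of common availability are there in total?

Ines free within 07:00–17:00: 07:00–08:15, 11:15–13:30, 14:00–17:00.
Zheng free within 07:00–17:00: 07:00–09:30, 11:45–13:00.
Ines ∩ Eitan: 07:45–08:15, 11:15–13:30, 14:00–17:00.
Ines ∩ Eitan ∩ Freya: 07:45–08:15, 11:15–12:30, 14:45–15:00, 15:45–16:45.
Ines ∩ Eitan ∩ Freya ∩ Wei: 08:00–08:15, 11:15–12:00, 15:45–16:45.
Ines ∩ Eitan ∩ Freya ∩ Wei ∩ Sven: 08:00–08:15, 11:15–12:00.
Ines ∩ Eitan ∩ Freya ∩ Wei ∩ Sven ∩ Zheng: 08:00–08:15, 11:45–12:00.
Restricted to 09:30–16:45: 11:45–12:00.
Total common minutes: 15.

15 minutes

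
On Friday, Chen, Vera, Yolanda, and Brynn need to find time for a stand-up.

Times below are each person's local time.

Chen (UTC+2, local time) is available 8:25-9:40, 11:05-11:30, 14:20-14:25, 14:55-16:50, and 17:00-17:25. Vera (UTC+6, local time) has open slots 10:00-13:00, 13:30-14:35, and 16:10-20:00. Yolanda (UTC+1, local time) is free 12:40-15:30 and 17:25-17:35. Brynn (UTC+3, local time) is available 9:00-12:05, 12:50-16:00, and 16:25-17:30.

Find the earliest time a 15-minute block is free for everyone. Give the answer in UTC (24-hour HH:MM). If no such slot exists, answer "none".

13:25

Chen → UTC: 06:25–07:40, 09:05–09:30, 12:20–12:25, 12:55–14:50, 15:00–15:25.
Vera → UTC: 04:00–07:00, 07:30–08:35, 10:10–14:00.
Yolanda → UTC: 11:40–14:30, 16:25–16:35.
Brynn → UTC: 06:00–09:05, 09:50–13:00, 13:25–14:30.
Chen ∩ Vera: 06:25–07:00, 07:30–07:40, 12:20–12:25, 12:55–14:00.
Chen ∩ Vera ∩ Yolanda: 12:20–12:25, 12:55–14:00.
Chen ∩ Vera ∩ Yolanda ∩ Brynn: 12:20–12:25, 12:55–13:00, 13:25–14:00.
Windows ≥ 15 min: 13:25–14:00.
Earliest such window starts at 13:25.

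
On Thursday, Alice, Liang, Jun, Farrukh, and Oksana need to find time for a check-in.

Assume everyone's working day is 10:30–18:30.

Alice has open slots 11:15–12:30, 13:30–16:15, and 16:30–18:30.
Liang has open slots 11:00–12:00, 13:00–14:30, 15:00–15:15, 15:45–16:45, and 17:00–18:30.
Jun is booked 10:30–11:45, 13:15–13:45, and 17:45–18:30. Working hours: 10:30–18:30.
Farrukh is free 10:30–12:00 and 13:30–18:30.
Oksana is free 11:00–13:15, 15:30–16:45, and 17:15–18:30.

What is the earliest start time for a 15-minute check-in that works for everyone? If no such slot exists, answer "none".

11:45

Jun free within 10:30–18:30: 11:45–13:15, 13:45–17:45.
Alice ∩ Liang: 11:15–12:00, 13:30–14:30, 15:00–15:15, 15:45–16:15, 16:30–16:45, 17:00–18:30.
Alice ∩ Liang ∩ Jun: 11:45–12:00, 13:45–14:30, 15:00–15:15, 15:45–16:15, 16:30–16:45, 17:00–17:45.
Alice ∩ Liang ∩ Jun ∩ Farrukh: 11:45–12:00, 13:45–14:30, 15:00–15:15, 15:45–16:15, 16:30–16:45, 17:00–17:45.
Alice ∩ Liang ∩ Jun ∩ Farrukh ∩ Oksana: 11:45–12:00, 15:45–16:15, 16:30–16:45, 17:15–17:45.
Windows ≥ 15 min: 11:45–12:00, 15:45–16:15, 16:30–16:45, 17:15–17:45.
Earliest such window starts at 11:45.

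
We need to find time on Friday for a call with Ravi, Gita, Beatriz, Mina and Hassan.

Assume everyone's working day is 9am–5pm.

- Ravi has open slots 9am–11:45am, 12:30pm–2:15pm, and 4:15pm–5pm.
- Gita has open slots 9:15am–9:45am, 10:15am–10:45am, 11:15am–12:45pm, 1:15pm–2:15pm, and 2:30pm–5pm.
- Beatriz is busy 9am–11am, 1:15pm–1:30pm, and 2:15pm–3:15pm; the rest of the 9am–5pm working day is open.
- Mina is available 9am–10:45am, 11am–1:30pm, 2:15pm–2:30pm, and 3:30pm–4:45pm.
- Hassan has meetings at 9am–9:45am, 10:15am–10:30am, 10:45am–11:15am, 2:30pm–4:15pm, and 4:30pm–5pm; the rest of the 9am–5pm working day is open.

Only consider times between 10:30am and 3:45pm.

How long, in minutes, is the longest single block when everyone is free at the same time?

30 minutes

Beatriz free within 09:00–17:00: 11:00–13:15, 13:30–14:15, 15:15–17:00.
Hassan free within 09:00–17:00: 09:45–10:15, 10:30–10:45, 11:15–14:30, 16:15–16:30.
Ravi ∩ Gita: 09:15–09:45, 10:15–10:45, 11:15–11:45, 12:30–12:45, 13:15–14:15, 16:15–17:00.
Ravi ∩ Gita ∩ Beatriz: 11:15–11:45, 12:30–12:45, 13:30–14:15, 16:15–17:00.
Ravi ∩ Gita ∩ Beatriz ∩ Mina: 11:15–11:45, 12:30–12:45, 16:15–16:45.
Ravi ∩ Gita ∩ Beatriz ∩ Mina ∩ Hassan: 11:15–11:45, 12:30–12:45, 16:15–16:30.
Restricted to 10:30–15:45: 11:15–11:45, 12:30–12:45.
Common window lengths: 30, 15 min; longest is 30.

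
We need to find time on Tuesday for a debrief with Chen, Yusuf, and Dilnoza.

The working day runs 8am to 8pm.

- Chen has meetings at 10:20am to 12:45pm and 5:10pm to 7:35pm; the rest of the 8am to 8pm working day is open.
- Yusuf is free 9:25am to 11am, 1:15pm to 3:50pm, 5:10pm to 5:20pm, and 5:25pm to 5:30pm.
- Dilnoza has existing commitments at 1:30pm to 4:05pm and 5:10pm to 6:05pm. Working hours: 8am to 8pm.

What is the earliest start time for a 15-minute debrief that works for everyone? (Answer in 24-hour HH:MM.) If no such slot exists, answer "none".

Chen free within 08:00–20:00: 08:00–10:20, 12:45–17:10, 19:35–20:00.
Dilnoza free within 08:00–20:00: 08:00–13:30, 16:05–17:10, 18:05–20:00.
Chen ∩ Yusuf: 09:25–10:20, 13:15–15:50.
Chen ∩ Yusuf ∩ Dilnoza: 09:25–10:20, 13:15–13:30.
Windows ≥ 15 min: 09:25–10:20, 13:15–13:30.
Earliest such window starts at 09:25.

09:25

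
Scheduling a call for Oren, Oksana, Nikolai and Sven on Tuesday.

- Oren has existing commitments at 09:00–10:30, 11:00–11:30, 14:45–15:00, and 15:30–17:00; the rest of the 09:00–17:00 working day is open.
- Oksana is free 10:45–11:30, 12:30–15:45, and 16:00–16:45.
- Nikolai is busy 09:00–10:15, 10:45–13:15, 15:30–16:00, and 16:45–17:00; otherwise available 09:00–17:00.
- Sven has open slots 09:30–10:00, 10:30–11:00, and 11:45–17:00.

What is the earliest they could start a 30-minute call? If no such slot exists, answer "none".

Oren free within 09:00–17:00: 10:30–11:00, 11:30–14:45, 15:00–15:30.
Nikolai free within 09:00–17:00: 10:15–10:45, 13:15–15:30, 16:00–16:45.
Oren ∩ Oksana: 10:45–11:00, 12:30–14:45, 15:00–15:30.
Oren ∩ Oksana ∩ Nikolai: 13:15–14:45, 15:00–15:30.
Oren ∩ Oksana ∩ Nikolai ∩ Sven: 13:15–14:45, 15:00–15:30.
Windows ≥ 30 min: 13:15–14:45, 15:00–15:30.
Earliest such window starts at 13:15.

13:15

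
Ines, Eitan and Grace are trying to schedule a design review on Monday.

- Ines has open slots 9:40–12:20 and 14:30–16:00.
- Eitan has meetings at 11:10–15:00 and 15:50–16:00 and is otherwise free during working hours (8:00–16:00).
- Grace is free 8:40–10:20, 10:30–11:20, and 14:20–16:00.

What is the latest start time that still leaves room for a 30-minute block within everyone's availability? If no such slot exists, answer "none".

15:20

Eitan free within 08:00–16:00: 08:00–11:10, 15:00–15:50.
Ines ∩ Eitan: 09:40–11:10, 15:00–15:50.
Ines ∩ Eitan ∩ Grace: 09:40–10:20, 10:30–11:10, 15:00–15:50.
Windows ≥ 30 min: 09:40–10:20, 10:30–11:10, 15:00–15:50.
Latest start in the last window 15:00–15:50 is 15:50 − 30 min = 15:20.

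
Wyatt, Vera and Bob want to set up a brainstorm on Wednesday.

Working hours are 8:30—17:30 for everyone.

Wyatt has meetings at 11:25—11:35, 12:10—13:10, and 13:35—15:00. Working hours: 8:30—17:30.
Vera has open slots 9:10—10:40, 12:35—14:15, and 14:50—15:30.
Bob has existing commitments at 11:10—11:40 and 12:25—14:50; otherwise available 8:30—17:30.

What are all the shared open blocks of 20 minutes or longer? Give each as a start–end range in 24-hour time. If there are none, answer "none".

09:10–10:40, 15:00–15:30

Wyatt free within 08:30–17:30: 08:30–11:25, 11:35–12:10, 13:10–13:35, 15:00–17:30.
Bob free within 08:30–17:30: 08:30–11:10, 11:40–12:25, 14:50–17:30.
Wyatt ∩ Vera: 09:10–10:40, 13:10–13:35, 15:00–15:30.
Wyatt ∩ Vera ∩ Bob: 09:10–10:40, 15:00–15:30.
Windows ≥ 20 min: 09:10–10:40, 15:00–15:30.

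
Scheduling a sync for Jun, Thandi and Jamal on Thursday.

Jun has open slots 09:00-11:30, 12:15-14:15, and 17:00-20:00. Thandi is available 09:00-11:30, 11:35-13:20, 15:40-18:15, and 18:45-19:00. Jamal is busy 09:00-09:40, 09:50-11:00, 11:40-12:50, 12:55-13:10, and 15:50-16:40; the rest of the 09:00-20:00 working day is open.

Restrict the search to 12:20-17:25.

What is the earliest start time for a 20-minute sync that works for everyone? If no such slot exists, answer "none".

17:00

Jamal free within 09:00–20:00: 09:40–09:50, 11:00–11:40, 12:50–12:55, 13:10–15:50, 16:40–20:00.
Jun ∩ Thandi: 09:00–11:30, 12:15–13:20, 17:00–18:15, 18:45–19:00.
Jun ∩ Thandi ∩ Jamal: 09:40–09:50, 11:00–11:30, 12:50–12:55, 13:10–13:20, 17:00–18:15, 18:45–19:00.
Restricted to 12:20–17:25: 12:50–12:55, 13:10–13:20, 17:00–17:25.
Windows ≥ 20 min: 17:00–17:25.
Earliest such window starts at 17:00.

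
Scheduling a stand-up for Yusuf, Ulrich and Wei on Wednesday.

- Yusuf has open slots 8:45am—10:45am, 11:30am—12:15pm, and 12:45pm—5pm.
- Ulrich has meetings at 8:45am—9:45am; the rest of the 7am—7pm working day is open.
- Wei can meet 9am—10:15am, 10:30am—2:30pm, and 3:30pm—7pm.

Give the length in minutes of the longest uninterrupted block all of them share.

Ulrich free within 07:00–19:00: 07:00–08:45, 09:45–19:00.
Yusuf ∩ Ulrich: 09:45–10:45, 11:30–12:15, 12:45–17:00.
Yusuf ∩ Ulrich ∩ Wei: 09:45–10:15, 10:30–10:45, 11:30–12:15, 12:45–14:30, 15:30–17:00.
Common window lengths: 30, 15, 45, 105, 90 min; longest is 105.

105 minutes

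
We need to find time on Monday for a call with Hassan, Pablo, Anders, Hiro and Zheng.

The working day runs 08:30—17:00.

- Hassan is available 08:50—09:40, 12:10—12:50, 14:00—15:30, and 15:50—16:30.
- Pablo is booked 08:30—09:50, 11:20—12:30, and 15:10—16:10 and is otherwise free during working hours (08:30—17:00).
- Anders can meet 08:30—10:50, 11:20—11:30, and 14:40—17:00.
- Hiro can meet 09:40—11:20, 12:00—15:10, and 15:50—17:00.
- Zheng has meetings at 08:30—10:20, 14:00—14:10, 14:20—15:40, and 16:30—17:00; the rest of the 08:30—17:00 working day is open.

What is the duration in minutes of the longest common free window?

20 minutes

Pablo free within 08:30–17:00: 09:50–11:20, 12:30–15:10, 16:10–17:00.
Zheng free within 08:30–17:00: 10:20–14:00, 14:10–14:20, 15:40–16:30.
Hassan ∩ Pablo: 12:30–12:50, 14:00–15:10, 16:10–16:30.
Hassan ∩ Pablo ∩ Anders: 14:40–15:10, 16:10–16:30.
Hassan ∩ Pablo ∩ Anders ∩ Hiro: 14:40–15:10, 16:10–16:30.
Hassan ∩ Pablo ∩ Anders ∩ Hiro ∩ Zheng: 16:10–16:30.
Single common window of 20 minutes.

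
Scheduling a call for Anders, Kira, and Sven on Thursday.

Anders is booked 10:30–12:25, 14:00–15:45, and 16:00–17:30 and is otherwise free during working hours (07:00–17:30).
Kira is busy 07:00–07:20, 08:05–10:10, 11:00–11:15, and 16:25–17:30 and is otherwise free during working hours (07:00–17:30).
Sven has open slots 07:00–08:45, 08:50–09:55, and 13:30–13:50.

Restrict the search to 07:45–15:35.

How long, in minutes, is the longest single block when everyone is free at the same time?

Anders free within 07:00–17:30: 07:00–10:30, 12:25–14:00, 15:45–16:00.
Kira free within 07:00–17:30: 07:20–08:05, 10:10–11:00, 11:15–16:25.
Anders ∩ Kira: 07:20–08:05, 10:10–10:30, 12:25–14:00, 15:45–16:00.
Anders ∩ Kira ∩ Sven: 07:20–08:05, 13:30–13:50.
Restricted to 07:45–15:35: 07:45–08:05, 13:30–13:50.
Common window lengths: 20, 20 min; longest is 20.

20 minutes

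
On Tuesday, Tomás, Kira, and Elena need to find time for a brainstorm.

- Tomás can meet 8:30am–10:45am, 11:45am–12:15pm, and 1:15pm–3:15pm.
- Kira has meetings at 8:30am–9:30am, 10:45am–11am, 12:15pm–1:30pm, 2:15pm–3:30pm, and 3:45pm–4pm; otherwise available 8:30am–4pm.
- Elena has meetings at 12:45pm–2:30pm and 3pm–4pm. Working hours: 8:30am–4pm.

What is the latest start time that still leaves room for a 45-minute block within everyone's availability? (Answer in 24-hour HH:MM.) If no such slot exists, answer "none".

10:00

Kira free within 08:30–16:00: 09:30–10:45, 11:00–12:15, 13:30–14:15, 15:30–15:45.
Elena free within 08:30–16:00: 08:30–12:45, 14:30–15:00.
Tomás ∩ Kira: 09:30–10:45, 11:45–12:15, 13:30–14:15.
Tomás ∩ Kira ∩ Elena: 09:30–10:45, 11:45–12:15.
Windows ≥ 45 min: 09:30–10:45.
Latest start in the last window 09:30–10:45 is 10:45 − 45 min = 10:00.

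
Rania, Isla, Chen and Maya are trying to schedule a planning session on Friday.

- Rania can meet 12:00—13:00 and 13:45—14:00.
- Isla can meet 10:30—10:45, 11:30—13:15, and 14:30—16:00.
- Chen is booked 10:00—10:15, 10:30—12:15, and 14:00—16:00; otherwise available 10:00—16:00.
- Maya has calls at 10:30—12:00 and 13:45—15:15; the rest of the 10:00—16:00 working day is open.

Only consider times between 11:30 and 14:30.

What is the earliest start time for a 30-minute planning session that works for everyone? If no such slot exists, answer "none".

12:15

Chen free within 10:00–16:00: 10:15–10:30, 12:15–14:00.
Maya free within 10:00–16:00: 10:00–10:30, 12:00–13:45, 15:15–16:00.
Rania ∩ Isla: 12:00–13:00.
Rania ∩ Isla ∩ Chen: 12:15–13:00.
Rania ∩ Isla ∩ Chen ∩ Maya: 12:15–13:00.
Restricted to 11:30–14:30: 12:15–13:00.
Windows ≥ 30 min: 12:15–13:00.
Earliest such window starts at 12:15.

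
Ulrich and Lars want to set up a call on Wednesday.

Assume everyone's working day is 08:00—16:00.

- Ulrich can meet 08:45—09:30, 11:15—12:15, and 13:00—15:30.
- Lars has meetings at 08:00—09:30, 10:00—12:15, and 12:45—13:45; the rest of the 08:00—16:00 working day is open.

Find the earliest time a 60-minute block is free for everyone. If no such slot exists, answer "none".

13:45

Lars free within 08:00–16:00: 09:30–10:00, 12:15–12:45, 13:45–16:00.
Ulrich ∩ Lars: 13:45–15:30.
Windows ≥ 60 min: 13:45–15:30.
Earliest such window starts at 13:45.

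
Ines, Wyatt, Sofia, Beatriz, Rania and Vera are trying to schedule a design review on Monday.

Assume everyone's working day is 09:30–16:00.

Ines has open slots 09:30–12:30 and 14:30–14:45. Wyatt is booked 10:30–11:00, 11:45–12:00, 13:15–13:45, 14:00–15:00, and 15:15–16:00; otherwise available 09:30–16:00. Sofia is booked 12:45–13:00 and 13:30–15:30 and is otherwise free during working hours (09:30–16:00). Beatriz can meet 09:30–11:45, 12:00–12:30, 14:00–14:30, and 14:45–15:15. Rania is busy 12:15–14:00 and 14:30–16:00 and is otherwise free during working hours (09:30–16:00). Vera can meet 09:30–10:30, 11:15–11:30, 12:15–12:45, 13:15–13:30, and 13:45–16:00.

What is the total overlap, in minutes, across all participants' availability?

75 minutes

Wyatt free within 09:30–16:00: 09:30–10:30, 11:00–11:45, 12:00–13:15, 13:45–14:00, 15:00–15:15.
Sofia free within 09:30–16:00: 09:30–12:45, 13:00–13:30, 15:30–16:00.
Rania free within 09:30–16:00: 09:30–12:15, 14:00–14:30.
Ines ∩ Wyatt: 09:30–10:30, 11:00–11:45, 12:00–12:30.
Ines ∩ Wyatt ∩ Sofia: 09:30–10:30, 11:00–11:45, 12:00–12:30.
Ines ∩ Wyatt ∩ Sofia ∩ Beatriz: 09:30–10:30, 11:00–11:45, 12:00–12:30.
Ines ∩ Wyatt ∩ Sofia ∩ Beatriz ∩ Rania: 09:30–10:30, 11:00–11:45, 12:00–12:15.
Ines ∩ Wyatt ∩ Sofia ∩ Beatriz ∩ Rania ∩ Vera: 09:30–10:30, 11:15–11:30.
Total common minutes: 60 + 15 = 75.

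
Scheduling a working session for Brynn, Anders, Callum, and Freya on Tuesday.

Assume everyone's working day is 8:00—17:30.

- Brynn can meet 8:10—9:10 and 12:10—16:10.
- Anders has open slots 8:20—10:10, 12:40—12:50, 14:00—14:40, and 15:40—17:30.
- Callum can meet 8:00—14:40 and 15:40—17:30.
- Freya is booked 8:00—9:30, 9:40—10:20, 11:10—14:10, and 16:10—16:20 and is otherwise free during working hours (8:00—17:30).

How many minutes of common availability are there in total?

60 minutes

Freya free within 08:00–17:30: 09:30–09:40, 10:20–11:10, 14:10–16:10, 16:20–17:30.
Brynn ∩ Anders: 08:20–09:10, 12:40–12:50, 14:00–14:40, 15:40–16:10.
Brynn ∩ Anders ∩ Callum: 08:20–09:10, 12:40–12:50, 14:00–14:40, 15:40–16:10.
Brynn ∩ Anders ∩ Callum ∩ Freya: 14:10–14:40, 15:40–16:10.
Total common minutes: 30 + 30 = 60.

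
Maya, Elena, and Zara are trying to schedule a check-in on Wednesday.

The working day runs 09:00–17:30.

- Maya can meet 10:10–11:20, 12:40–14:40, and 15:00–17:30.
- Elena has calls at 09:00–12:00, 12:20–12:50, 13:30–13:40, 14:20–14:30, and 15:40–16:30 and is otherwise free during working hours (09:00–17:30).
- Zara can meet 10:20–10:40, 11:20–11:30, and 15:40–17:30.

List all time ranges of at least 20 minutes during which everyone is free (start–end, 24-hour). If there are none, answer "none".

Elena free within 09:00–17:30: 12:00–12:20, 12:50–13:30, 13:40–14:20, 14:30–15:40, 16:30–17:30.
Maya ∩ Elena: 12:50–13:30, 13:40–14:20, 14:30–14:40, 15:00–15:40, 16:30–17:30.
Maya ∩ Elena ∩ Zara: 16:30–17:30.
Windows ≥ 20 min: 16:30–17:30.

16:30–17:30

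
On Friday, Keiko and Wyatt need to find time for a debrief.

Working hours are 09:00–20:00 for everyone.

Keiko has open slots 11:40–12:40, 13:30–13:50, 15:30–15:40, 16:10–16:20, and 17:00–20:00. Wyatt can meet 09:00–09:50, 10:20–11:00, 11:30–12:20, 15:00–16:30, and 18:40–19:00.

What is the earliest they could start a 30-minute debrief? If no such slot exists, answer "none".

Keiko ∩ Wyatt: 11:40–12:20, 15:30–15:40, 16:10–16:20, 18:40–19:00.
Windows ≥ 30 min: 11:40–12:20.
Earliest such window starts at 11:40.

11:40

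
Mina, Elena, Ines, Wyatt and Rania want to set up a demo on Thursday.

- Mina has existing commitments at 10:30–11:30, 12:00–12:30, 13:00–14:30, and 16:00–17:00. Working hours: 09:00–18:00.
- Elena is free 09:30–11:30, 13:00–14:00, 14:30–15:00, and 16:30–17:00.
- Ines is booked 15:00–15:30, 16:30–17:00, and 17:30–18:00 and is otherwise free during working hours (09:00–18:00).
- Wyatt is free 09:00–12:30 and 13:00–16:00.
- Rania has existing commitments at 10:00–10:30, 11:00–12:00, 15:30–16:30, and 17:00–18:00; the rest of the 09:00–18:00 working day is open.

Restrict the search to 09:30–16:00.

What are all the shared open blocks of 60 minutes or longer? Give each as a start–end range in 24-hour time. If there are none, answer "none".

Mina free within 09:00–18:00: 09:00–10:30, 11:30–12:00, 12:30–13:00, 14:30–16:00, 17:00–18:00.
Ines free within 09:00–18:00: 09:00–15:00, 15:30–16:30, 17:00–17:30.
Rania free within 09:00–18:00: 09:00–10:00, 10:30–11:00, 12:00–15:30, 16:30–17:00.
Mina ∩ Elena: 09:30–10:30, 14:30–15:00.
Mina ∩ Elena ∩ Ines: 09:30–10:30, 14:30–15:00.
Mina ∩ Elena ∩ Ines ∩ Wyatt: 09:30–10:30, 14:30–15:00.
Mina ∩ Elena ∩ Ines ∩ Wyatt ∩ Rania: 09:30–10:00, 14:30–15:00.
Restricted to 09:30–16:00: 09:30–10:00, 14:30–15:00.
Windows ≥ 60 min: (none).

none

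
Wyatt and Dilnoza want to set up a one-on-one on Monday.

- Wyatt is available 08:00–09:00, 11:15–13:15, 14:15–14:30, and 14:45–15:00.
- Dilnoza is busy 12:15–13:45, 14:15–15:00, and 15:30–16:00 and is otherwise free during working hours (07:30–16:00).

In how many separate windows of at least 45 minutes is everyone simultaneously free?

2

Dilnoza free within 07:30–16:00: 07:30–12:15, 13:45–14:15, 15:00–15:30.
Wyatt ∩ Dilnoza: 08:00–09:00, 11:15–12:15.
Windows ≥ 45 min: 08:00–09:00, 11:15–12:15.
That's 2 windows.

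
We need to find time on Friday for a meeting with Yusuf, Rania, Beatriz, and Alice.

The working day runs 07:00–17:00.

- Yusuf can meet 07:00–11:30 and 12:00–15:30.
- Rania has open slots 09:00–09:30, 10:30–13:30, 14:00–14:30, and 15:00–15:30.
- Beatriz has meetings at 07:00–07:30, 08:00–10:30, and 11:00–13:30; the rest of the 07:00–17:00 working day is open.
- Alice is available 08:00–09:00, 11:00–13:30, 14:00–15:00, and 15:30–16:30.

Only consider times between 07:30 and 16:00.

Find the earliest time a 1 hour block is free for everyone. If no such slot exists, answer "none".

none

Beatriz free within 07:00–17:00: 07:30–08:00, 10:30–11:00, 13:30–17:00.
Yusuf ∩ Rania: 09:00–09:30, 10:30–11:30, 12:00–13:30, 14:00–14:30, 15:00–15:30.
Yusuf ∩ Rania ∩ Beatriz: 10:30–11:00, 14:00–14:30, 15:00–15:30.
Yusuf ∩ Rania ∩ Beatriz ∩ Alice: 14:00–14:30.
Restricted to 07:30–16:00: 14:00–14:30.
Windows ≥ 60 min: (none).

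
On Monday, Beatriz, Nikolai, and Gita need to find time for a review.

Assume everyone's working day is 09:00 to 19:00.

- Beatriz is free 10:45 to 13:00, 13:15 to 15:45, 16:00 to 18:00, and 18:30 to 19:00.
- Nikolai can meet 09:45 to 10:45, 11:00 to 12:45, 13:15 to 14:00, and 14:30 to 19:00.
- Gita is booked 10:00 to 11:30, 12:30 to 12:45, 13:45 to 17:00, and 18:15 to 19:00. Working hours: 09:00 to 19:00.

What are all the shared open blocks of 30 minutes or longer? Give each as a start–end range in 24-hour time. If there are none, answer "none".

11:30–12:30, 13:15–13:45, 17:00–18:00

Gita free within 09:00–19:00: 09:00–10:00, 11:30–12:30, 12:45–13:45, 17:00–18:15.
Beatriz ∩ Nikolai: 11:00–12:45, 13:15–14:00, 14:30–15:45, 16:00–18:00, 18:30–19:00.
Beatriz ∩ Nikolai ∩ Gita: 11:30–12:30, 13:15–13:45, 17:00–18:00.
Windows ≥ 30 min: 11:30–12:30, 13:15–13:45, 17:00–18:00.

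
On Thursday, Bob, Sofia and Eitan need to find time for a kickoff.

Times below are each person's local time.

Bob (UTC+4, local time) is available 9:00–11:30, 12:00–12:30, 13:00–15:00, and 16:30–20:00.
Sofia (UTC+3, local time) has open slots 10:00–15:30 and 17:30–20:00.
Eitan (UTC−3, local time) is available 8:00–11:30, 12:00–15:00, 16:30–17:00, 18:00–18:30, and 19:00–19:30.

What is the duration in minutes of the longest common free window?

Bob → UTC: 05:00–07:30, 08:00–08:30, 09:00–11:00, 12:30–16:00.
Sofia → UTC: 07:00–12:30, 14:30–17:00.
Eitan → UTC: 11:00–14:30, 15:00–18:00, 19:30–20:00, 21:00–21:30, 22:00–22:30.
Bob ∩ Sofia: 07:00–07:30, 08:00–08:30, 09:00–11:00, 14:30–16:00.
Bob ∩ Sofia ∩ Eitan: 15:00–16:00.
Single common window of 60 minutes.

60 minutes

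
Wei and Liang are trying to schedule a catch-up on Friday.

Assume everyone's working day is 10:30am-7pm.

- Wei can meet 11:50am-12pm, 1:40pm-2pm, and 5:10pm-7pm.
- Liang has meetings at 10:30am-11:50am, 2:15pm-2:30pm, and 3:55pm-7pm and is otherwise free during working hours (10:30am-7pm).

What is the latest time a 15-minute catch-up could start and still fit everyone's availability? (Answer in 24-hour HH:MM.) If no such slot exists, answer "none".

13:45

Liang free within 10:30–19:00: 11:50–14:15, 14:30–15:55.
Wei ∩ Liang: 11:50–12:00, 13:40–14:00.
Windows ≥ 15 min: 13:40–14:00.
Latest start in the last window 13:40–14:00 is 14:00 − 15 min = 13:45.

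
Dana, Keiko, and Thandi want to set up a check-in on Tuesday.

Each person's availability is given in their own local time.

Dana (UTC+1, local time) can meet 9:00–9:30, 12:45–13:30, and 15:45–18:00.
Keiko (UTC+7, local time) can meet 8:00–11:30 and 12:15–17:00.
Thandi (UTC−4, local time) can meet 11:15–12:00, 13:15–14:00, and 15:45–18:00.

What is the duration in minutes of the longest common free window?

0 minutes

Dana → UTC: 08:00–08:30, 11:45–12:30, 14:45–17:00.
Keiko → UTC: 01:00–04:30, 05:15–10:00.
Thandi → UTC: 15:15–16:00, 17:15–18:00, 19:45–22:00.
Dana ∩ Keiko: 08:00–08:30.
Dana ∩ Keiko ∩ Thandi: (none).
No common window.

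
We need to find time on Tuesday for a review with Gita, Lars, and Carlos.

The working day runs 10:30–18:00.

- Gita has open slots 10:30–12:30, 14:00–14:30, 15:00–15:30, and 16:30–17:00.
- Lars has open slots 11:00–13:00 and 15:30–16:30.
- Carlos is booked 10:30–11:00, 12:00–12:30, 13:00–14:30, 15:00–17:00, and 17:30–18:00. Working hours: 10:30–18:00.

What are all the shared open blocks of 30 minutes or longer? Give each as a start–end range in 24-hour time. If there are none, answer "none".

Carlos free within 10:30–18:00: 11:00–12:00, 12:30–13:00, 14:30–15:00, 17:00–17:30.
Gita ∩ Lars: 11:00–12:30.
Gita ∩ Lars ∩ Carlos: 11:00–12:00.
Windows ≥ 30 min: 11:00–12:00.

11:00–12:00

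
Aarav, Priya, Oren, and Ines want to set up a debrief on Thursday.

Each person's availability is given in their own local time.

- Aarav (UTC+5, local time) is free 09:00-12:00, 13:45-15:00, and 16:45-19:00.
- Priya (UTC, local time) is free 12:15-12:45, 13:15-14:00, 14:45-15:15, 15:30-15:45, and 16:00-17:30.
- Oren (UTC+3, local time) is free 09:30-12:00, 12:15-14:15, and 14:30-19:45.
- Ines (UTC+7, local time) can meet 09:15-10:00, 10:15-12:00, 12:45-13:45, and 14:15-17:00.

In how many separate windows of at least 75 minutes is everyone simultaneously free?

0

Aarav → UTC: 04:00–07:00, 08:45–10:00, 11:45–14:00.
Priya → UTC: 12:15–12:45, 13:15–14:00, 14:45–15:15, 15:30–15:45, 16:00–17:30.
Oren → UTC: 06:30–09:00, 09:15–11:15, 11:30–16:45.
Ines → UTC: 02:15–03:00, 03:15–05:00, 05:45–06:45, 07:15–10:00.
Aarav ∩ Priya: 12:15–12:45, 13:15–14:00.
Aarav ∩ Priya ∩ Oren: 12:15–12:45, 13:15–14:00.
Aarav ∩ Priya ∩ Oren ∩ Ines: (none).
Windows ≥ 75 min: (none).
That's 0 windows.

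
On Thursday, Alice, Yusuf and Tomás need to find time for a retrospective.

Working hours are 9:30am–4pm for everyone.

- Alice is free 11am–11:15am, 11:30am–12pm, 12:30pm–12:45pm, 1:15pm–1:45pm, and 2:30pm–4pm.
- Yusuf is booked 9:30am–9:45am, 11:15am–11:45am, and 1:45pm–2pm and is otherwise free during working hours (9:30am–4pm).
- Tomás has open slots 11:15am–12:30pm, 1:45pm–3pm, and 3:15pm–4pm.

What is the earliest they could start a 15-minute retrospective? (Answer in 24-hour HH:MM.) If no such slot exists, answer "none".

Yusuf free within 09:30–16:00: 09:45–11:15, 11:45–13:45, 14:00–16:00.
Alice ∩ Yusuf: 11:00–11:15, 11:45–12:00, 12:30–12:45, 13:15–13:45, 14:30–16:00.
Alice ∩ Yusuf ∩ Tomás: 11:45–12:00, 14:30–15:00, 15:15–16:00.
Windows ≥ 15 min: 11:45–12:00, 14:30–15:00, 15:15–16:00.
Earliest such window starts at 11:45.

11:45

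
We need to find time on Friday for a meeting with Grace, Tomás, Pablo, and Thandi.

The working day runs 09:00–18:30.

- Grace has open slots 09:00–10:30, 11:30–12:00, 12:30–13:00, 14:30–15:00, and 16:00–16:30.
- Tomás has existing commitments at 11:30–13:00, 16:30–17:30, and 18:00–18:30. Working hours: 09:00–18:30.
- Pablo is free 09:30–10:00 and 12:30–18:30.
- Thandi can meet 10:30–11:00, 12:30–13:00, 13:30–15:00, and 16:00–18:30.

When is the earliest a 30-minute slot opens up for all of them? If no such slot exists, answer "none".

14:30

Tomás free within 09:00–18:30: 09:00–11:30, 13:00–16:30, 17:30–18:00.
Grace ∩ Tomás: 09:00–10:30, 14:30–15:00, 16:00–16:30.
Grace ∩ Tomás ∩ Pablo: 09:30–10:00, 14:30–15:00, 16:00–16:30.
Grace ∩ Tomás ∩ Pablo ∩ Thandi: 14:30–15:00, 16:00–16:30.
Windows ≥ 30 min: 14:30–15:00, 16:00–16:30.
Earliest such window starts at 14:30.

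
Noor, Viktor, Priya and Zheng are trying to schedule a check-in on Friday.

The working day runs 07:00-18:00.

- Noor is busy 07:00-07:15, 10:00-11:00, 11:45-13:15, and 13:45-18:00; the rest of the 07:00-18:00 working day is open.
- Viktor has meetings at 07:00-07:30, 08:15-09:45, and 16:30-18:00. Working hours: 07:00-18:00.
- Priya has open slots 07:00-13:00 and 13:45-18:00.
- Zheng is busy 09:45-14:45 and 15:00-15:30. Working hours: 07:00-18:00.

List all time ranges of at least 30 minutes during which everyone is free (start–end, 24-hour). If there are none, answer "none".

07:30–08:15

Noor free within 07:00–18:00: 07:15–10:00, 11:00–11:45, 13:15–13:45.
Viktor free within 07:00–18:00: 07:30–08:15, 09:45–16:30.
Zheng free within 07:00–18:00: 07:00–09:45, 14:45–15:00, 15:30–18:00.
Noor ∩ Viktor: 07:30–08:15, 09:45–10:00, 11:00–11:45, 13:15–13:45.
Noor ∩ Viktor ∩ Priya: 07:30–08:15, 09:45–10:00, 11:00–11:45.
Noor ∩ Viktor ∩ Priya ∩ Zheng: 07:30–08:15.
Windows ≥ 30 min: 07:30–08:15.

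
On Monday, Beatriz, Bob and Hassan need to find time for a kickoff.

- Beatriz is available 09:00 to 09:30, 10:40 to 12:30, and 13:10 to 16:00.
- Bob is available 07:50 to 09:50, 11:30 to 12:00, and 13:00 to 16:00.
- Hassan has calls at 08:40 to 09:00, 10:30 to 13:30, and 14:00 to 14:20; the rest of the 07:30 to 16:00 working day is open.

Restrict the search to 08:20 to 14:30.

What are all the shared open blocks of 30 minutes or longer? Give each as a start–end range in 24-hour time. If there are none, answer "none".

09:00–09:30, 13:30–14:00

Hassan free within 07:30–16:00: 07:30–08:40, 09:00–10:30, 13:30–14:00, 14:20–16:00.
Beatriz ∩ Bob: 09:00–09:30, 11:30–12:00, 13:10–16:00.
Beatriz ∩ Bob ∩ Hassan: 09:00–09:30, 13:30–14:00, 14:20–16:00.
Restricted to 08:20–14:30: 09:00–09:30, 13:30–14:00, 14:20–14:30.
Windows ≥ 30 min: 09:00–09:30, 13:30–14:00.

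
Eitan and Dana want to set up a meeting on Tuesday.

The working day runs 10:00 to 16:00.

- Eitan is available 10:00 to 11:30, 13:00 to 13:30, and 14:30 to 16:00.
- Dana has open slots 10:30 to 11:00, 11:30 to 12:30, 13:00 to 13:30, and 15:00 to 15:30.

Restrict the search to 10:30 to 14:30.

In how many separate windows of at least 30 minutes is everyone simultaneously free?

Eitan ∩ Dana: 10:30–11:00, 13:00–13:30, 15:00–15:30.
Restricted to 10:30–14:30: 10:30–11:00, 13:00–13:30.
Windows ≥ 30 min: 10:30–11:00, 13:00–13:30.
That's 2 windows.

2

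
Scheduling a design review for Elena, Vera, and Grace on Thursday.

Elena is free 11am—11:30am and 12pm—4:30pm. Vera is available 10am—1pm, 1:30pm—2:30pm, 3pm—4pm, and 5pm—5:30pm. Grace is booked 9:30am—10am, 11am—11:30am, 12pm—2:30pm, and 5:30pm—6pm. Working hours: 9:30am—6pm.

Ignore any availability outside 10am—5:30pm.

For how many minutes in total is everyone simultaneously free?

Grace free within 09:30–18:00: 10:00–11:00, 11:30–12:00, 14:30–17:30.
Elena ∩ Vera: 11:00–11:30, 12:00–13:00, 13:30–14:30, 15:00–16:00.
Elena ∩ Vera ∩ Grace: 15:00–16:00.
Restricted to 10:00–17:30: 15:00–16:00.
Total common minutes: 60.

60 minutes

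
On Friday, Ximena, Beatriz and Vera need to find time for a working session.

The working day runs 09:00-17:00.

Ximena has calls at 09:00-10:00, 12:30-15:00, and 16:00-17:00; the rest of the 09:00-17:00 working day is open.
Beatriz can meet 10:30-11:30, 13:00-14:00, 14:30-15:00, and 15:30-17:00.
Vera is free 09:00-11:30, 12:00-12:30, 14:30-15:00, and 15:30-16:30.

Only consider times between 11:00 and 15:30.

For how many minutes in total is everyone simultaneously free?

30 minutes

Ximena free within 09:00–17:00: 10:00–12:30, 15:00–16:00.
Ximena ∩ Beatriz: 10:30–11:30, 15:30–16:00.
Ximena ∩ Beatriz ∩ Vera: 10:30–11:30, 15:30–16:00.
Restricted to 11:00–15:30: 11:00–11:30.
Total common minutes: 30.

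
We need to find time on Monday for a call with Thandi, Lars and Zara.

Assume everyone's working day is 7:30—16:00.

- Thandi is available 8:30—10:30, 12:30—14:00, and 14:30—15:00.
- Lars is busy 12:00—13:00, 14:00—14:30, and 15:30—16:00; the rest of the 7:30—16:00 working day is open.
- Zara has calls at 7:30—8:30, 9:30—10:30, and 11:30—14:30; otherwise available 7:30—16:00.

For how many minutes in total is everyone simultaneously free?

Lars free within 07:30–16:00: 07:30–12:00, 13:00–14:00, 14:30–15:30.
Zara free within 07:30–16:00: 08:30–09:30, 10:30–11:30, 14:30–16:00.
Thandi ∩ Lars: 08:30–10:30, 13:00–14:00, 14:30–15:00.
Thandi ∩ Lars ∩ Zara: 08:30–09:30, 14:30–15:00.
Total common minutes: 60 + 30 = 90.

90 minutes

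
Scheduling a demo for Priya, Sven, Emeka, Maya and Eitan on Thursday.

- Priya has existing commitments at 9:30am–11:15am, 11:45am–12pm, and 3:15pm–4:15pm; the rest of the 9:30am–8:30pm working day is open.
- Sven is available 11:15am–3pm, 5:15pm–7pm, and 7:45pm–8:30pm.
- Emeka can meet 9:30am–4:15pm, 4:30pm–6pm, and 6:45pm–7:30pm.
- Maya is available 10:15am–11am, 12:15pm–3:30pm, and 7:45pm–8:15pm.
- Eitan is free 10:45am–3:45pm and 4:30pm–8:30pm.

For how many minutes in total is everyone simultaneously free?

Priya free within 09:30–20:30: 11:15–11:45, 12:00–15:15, 16:15–20:30.
Priya ∩ Sven: 11:15–11:45, 12:00–15:00, 17:15–19:00, 19:45–20:30.
Priya ∩ Sven ∩ Emeka: 11:15–11:45, 12:00–15:00, 17:15–18:00, 18:45–19:00.
Priya ∩ Sven ∩ Emeka ∩ Maya: 12:15–15:00.
Priya ∩ Sven ∩ Emeka ∩ Maya ∩ Eitan: 12:15–15:00.
Total common minutes: 165.

165 minutes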